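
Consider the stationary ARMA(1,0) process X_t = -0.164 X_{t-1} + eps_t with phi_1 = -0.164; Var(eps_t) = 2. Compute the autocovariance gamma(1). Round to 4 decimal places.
\gamma(1) = -0.3371

Multiply the model equation by X_{t-k} and take expectations. With theta_0 = psi_0 = 1 and psi_j the MA(infinity) weights, this gives
  gamma(k) - sum_i phi_i gamma(k-i) = c_k,
  c_k = sigma^2 * sum_{j=k..q} theta_j psi_{j-k}   (c_k = 0 for k > q),
using gamma(-m) = gamma(m).
Pure AR (q = 0): c_0 = sigma^2 = 2, c_k = 0 for k >= 1.
Equations for k = 0 and k = 1 (AR order 1):
  gamma(0) = phi_1 gamma(1) + c_0
  gamma(1) = phi_1 gamma(0) + c_1
Substituting the second into the first: gamma(0) (1 - phi_1^2) = c_0 + phi_1 c_1, so
  gamma(0) = c_0 / (1 - phi_1^2) = 2 / (1 - (-0.164)^2) = 2 / 0.973104 = 2.055279.
  gamma(1) = phi_1 gamma(0) = (-0.164)(2.055279) = -0.337066.
Therefore gamma(1) = -0.3371 (to 4 decimal places).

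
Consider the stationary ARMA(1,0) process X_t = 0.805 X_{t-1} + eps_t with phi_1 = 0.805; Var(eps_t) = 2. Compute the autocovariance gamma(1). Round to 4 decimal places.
\gamma(1) = 4.5742

Multiply the model equation by X_{t-k} and take expectations. With theta_0 = psi_0 = 1 and psi_j the MA(infinity) weights, this gives
  gamma(k) - sum_i phi_i gamma(k-i) = c_k,
  c_k = sigma^2 * sum_{j=k..q} theta_j psi_{j-k}   (c_k = 0 for k > q),
using gamma(-m) = gamma(m).
Pure AR (q = 0): c_0 = sigma^2 = 2, c_k = 0 for k >= 1.
Equations for k = 0 and k = 1 (AR order 1):
  gamma(0) = phi_1 gamma(1) + c_0
  gamma(1) = phi_1 gamma(0) + c_1
Substituting the second into the first: gamma(0) (1 - phi_1^2) = c_0 + phi_1 c_1, so
  gamma(0) = c_0 / (1 - phi_1^2) = 2 / (1 - (0.805)^2) = 2 / 0.351975 = 5.682222.
  gamma(1) = phi_1 gamma(0) = (0.805)(5.682222) = 4.574189.
Therefore gamma(1) = 4.5742 (to 4 decimal places).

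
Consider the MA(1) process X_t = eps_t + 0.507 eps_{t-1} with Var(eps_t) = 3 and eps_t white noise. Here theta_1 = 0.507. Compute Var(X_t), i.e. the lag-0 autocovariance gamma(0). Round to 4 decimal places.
\gamma(0) = 3.7711

For an MA(q) process X_t = eps_t + sum_i theta_i eps_{t-i} with
Var(eps_t) = sigma^2, the variance is
  gamma(0) = sigma^2 * (1 + sum_i theta_i^2).
  sum_i theta_i^2 = (0.507)^2 = 0.257049.
  gamma(0) = 3 * (1 + 0.257049) = 3 * 1.257049 = 3.771147, which rounds to 3.7711.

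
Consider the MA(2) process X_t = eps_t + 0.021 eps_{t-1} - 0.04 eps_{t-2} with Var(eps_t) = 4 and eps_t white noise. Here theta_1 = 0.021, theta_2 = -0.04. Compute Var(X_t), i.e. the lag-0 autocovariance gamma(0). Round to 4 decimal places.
\gamma(0) = 4.0082

For an MA(q) process X_t = eps_t + sum_i theta_i eps_{t-i} with
Var(eps_t) = sigma^2, the variance is
  gamma(0) = sigma^2 * (1 + sum_i theta_i^2).
  sum_i theta_i^2 = (0.021)^2 + (-0.04)^2 = 0.000441 + 0.0016 = 0.002041.
  gamma(0) = 4 * (1 + 0.002041) = 4 * 1.002041 = 4.008164, which rounds to 4.0082.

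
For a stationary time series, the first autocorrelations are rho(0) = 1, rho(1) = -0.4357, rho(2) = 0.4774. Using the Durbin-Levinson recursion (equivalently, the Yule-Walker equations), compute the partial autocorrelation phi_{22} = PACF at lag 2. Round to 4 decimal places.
\phi_{22} = 0.3549

The PACF at lag k is phi_{kk}, the last component of the solution
to the Yule-Walker system G_k phi = r_k where
  (G_k)_{ij} = rho(|i - j|), (r_k)_i = rho(i), i,j = 1..k.
Equivalently, Durbin-Levinson gives phi_{kk} iteratively:
  phi_{11} = rho(1)
  phi_{kk} = [rho(k) - sum_{j=1..k-1} phi_{k-1,j} rho(k-j)]
            / [1 - sum_{j=1..k-1} phi_{k-1,j} rho(j)],
  phi_{k,j} = phi_{k-1,j} - phi_{kk} phi_{k-1,k-j},  j = 1..k-1.
Step k = 1:
  phi_11 = rho(1) = -0.4357.
Step k = 2:
  phi_22 = [rho(2) - phi_11 rho(1)] / [1 - phi_11 rho(1)] = [0.4774 - (-0.4357)(-0.4357)] / [1 - (-0.4357)(-0.4357)]
         = 0.28756551 / 0.81016551 = 0.3549.
Therefore phi_{22} = 0.3549.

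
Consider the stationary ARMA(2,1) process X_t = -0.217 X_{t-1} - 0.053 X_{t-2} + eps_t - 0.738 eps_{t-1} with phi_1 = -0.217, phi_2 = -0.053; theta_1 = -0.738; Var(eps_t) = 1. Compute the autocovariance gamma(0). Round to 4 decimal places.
\gamma(0) = 1.9363

Multiply the model equation by X_{t-k} and take expectations. With theta_0 = psi_0 = 1 and psi_j the MA(infinity) weights, this gives
  gamma(k) - sum_i phi_i gamma(k-i) = c_k,
  c_k = sigma^2 * sum_{j=k..q} theta_j psi_{j-k}   (c_k = 0 for k > q),
using gamma(-m) = gamma(m).
psi-weights needed (psi_j = theta_j + sum_i phi_i psi_{j-i}):
  psi_1 = theta_1 + phi_1 = -0.738 + (-0.217) = -0.955
Right-hand sides:
  c_0 = sigma^2 (1 + theta_1 psi_1) = 1 * (1 + (-0.738)(-0.955)) = 1 * 1.70479 = 1.70479
  c_1 = sigma^2 theta_1 = 1 * (-0.738) = -0.738
  c_2 = 0
Equations for k = 0, 1, 2 (AR order 2, c_2 = 0):
  (E0) gamma(0) = phi_1 gamma(1) + phi_2 gamma(2) + c_0
  (E1) gamma(1) = phi_1 gamma(0) + phi_2 gamma(1) + c_1
  (E2) gamma(2) = phi_1 gamma(1) + phi_2 gamma(0)
From (E1): gamma(1) = A gamma(0) + B with
  A = phi_1 / (1 - phi_2) = -0.217 / 1.053 = -0.206078,   B = c_1 / (1 - phi_2) = -0.738 / 1.053 = -0.700855.
Insert (E2) into (E0): gamma(0) (1 - phi_2^2) = phi_1 (1 + phi_2) gamma(1) + c_0.
  phi_1 (1 + phi_2) = (-0.217)(0.947) = -0.205499,   1 - phi_2^2 = 0.997191.
Replace gamma(1) by A gamma(0) + B and collect gamma(0):
  gamma(0) [0.997191 - (-0.205499)(-0.206078)] = (-0.205499)(-0.700855) + 1.70479
  gamma(0) * 0.954842 = 1.848815
  gamma(0) = 1.848815 / 0.954842 = 1.936252.
Therefore gamma(0) = 1.9363 (to 4 decimal places).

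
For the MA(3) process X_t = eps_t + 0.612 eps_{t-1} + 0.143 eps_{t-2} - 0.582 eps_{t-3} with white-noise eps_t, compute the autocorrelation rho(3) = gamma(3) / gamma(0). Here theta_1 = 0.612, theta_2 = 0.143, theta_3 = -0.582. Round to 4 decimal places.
\rho(3) = -0.3357

For an MA(q) process with theta_0 = 1, the autocovariance is
  gamma(k) = sigma^2 * sum_{i=0..q-k} theta_i * theta_{i+k},
and rho(k) = gamma(k) / gamma(0). Sigma^2 cancels.
  numerator   = (1)*(-0.582) = -0.582.
  denominator = (1)^2 + (0.612)^2 + (0.143)^2 + (-0.582)^2 = 1.733717.
  rho(3) = -0.582 / 1.733717 = -0.3357.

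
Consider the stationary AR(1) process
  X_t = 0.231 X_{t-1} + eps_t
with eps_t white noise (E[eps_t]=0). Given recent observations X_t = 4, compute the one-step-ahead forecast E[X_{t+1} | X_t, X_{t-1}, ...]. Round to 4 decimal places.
E[X_{t+1} \mid \mathcal F_t] = 0.9240

For an AR(p) model X_t = c + sum_i phi_i X_{t-i} + eps_t, the
one-step-ahead conditional mean is
  E[X_{t+1} | X_t, ...] = c + sum_i phi_i X_{t+1-i}.
Substitute known values:
  E[X_{t+1} | ...] = (0.231) * (4)
                   = 0.9240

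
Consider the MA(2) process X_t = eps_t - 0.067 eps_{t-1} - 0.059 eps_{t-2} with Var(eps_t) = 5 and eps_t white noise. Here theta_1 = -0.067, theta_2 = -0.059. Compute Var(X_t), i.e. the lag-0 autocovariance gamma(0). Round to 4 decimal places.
\gamma(0) = 5.0399

For an MA(q) process X_t = eps_t + sum_i theta_i eps_{t-i} with
Var(eps_t) = sigma^2, the variance is
  gamma(0) = sigma^2 * (1 + sum_i theta_i^2).
  sum_i theta_i^2 = (-0.067)^2 + (-0.059)^2 = 0.004489 + 0.003481 = 0.00797.
  gamma(0) = 5 * (1 + 0.00797) = 5 * 1.00797 = 5.03985, which rounds to 5.0399.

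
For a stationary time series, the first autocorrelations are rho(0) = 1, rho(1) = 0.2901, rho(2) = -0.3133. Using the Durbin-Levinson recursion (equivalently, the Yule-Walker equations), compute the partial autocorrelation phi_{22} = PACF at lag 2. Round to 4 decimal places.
\phi_{22} = -0.4340

The PACF at lag k is phi_{kk}, the last component of the solution
to the Yule-Walker system G_k phi = r_k where
  (G_k)_{ij} = rho(|i - j|), (r_k)_i = rho(i), i,j = 1..k.
Equivalently, Durbin-Levinson gives phi_{kk} iteratively:
  phi_{11} = rho(1)
  phi_{kk} = [rho(k) - sum_{j=1..k-1} phi_{k-1,j} rho(k-j)]
            / [1 - sum_{j=1..k-1} phi_{k-1,j} rho(j)],
  phi_{k,j} = phi_{k-1,j} - phi_{kk} phi_{k-1,k-j},  j = 1..k-1.
Step k = 1:
  phi_11 = rho(1) = 0.2901.
Step k = 2:
  phi_22 = [rho(2) - phi_11 rho(1)] / [1 - phi_11 rho(1)] = [-0.3133 - (0.2901)(0.2901)] / [1 - (0.2901)(0.2901)]
         = -0.39745801 / 0.91584199 = -0.434.
Therefore phi_{22} = -0.4340.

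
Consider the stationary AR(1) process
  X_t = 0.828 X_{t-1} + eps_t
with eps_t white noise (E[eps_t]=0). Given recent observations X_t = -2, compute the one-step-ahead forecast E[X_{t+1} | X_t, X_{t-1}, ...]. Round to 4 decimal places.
E[X_{t+1} \mid \mathcal F_t] = -1.6560

For an AR(p) model X_t = c + sum_i phi_i X_{t-i} + eps_t, the
one-step-ahead conditional mean is
  E[X_{t+1} | X_t, ...] = c + sum_i phi_i X_{t+1-i}.
Substitute known values:
  E[X_{t+1} | ...] = (0.828) * (-2)
                   = -1.6560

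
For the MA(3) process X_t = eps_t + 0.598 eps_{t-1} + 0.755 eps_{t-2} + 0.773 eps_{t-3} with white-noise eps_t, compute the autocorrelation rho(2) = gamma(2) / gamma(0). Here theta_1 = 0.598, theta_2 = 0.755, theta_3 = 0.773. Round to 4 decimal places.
\rho(2) = 0.4821

For an MA(q) process with theta_0 = 1, the autocovariance is
  gamma(k) = sigma^2 * sum_{i=0..q-k} theta_i * theta_{i+k},
and rho(k) = gamma(k) / gamma(0). Sigma^2 cancels.
  numerator   = (1)*(0.755) + (0.598)*(0.773) = 1.217254.
  denominator = (1)^2 + (0.598)^2 + (0.755)^2 + (0.773)^2 = 2.525158.
  rho(2) = 1.217254 / 2.525158 = 0.4821.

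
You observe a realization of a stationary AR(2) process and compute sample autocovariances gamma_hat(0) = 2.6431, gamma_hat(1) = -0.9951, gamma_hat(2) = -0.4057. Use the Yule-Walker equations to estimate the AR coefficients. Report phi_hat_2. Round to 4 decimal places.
\hat\phi_{2} = -0.3440

The Yule-Walker equations for an AR(p) process read, in matrix form,
  Gamma_p phi = r_p,   with   (Gamma_p)_{ij} = gamma(|i - j|),
                       (r_p)_i = gamma(i),   i,j = 1..p.
Substitute the sample gammas (Toeplitz matrix and right-hand side of size 2):
  Gamma_p = [[2.6431, -0.9951], [-0.9951, 2.6431]]
  r_p     = [-0.9951, -0.4057]
Written out:
  2.6431 phi_1 - 0.9951 phi_2 = -0.9951
  -0.9951 phi_1 + 2.6431 phi_2 = -0.4057
Solve by Cramer's rule:
  det = gamma(0)^2 - gamma(1)^2 = (2.6431)^2 - (-0.9951)^2 = 6.98597761 - 0.99022401 = 5.9957536
  phi_hat_1 = [gamma(1) gamma(0) - gamma(1) gamma(2)] / det = [(-0.9951)(2.6431) - (-0.9951)(-0.4057)] / 5.9957536 = -3.03386088 / 5.9957536 = -0.506
  phi_hat_2 = [gamma(0) gamma(2) - gamma(1)^2] / det = [(2.6431)(-0.4057) - (-0.9951)^2] / 5.9957536 = -2.06252968 / 5.9957536 = -0.344
So phi_hat = [-0.5060, -0.3440].
Therefore phi_hat_2 = -0.3440.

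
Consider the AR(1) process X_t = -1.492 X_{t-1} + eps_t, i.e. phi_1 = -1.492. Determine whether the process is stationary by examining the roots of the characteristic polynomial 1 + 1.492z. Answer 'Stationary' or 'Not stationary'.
\text{Not stationary}

The AR(p) characteristic polynomial is P(z) = 1 + 1.492z.
Stationarity requires all roots to lie outside the unit circle, i.e. |z| > 1 for every root.
This is linear in z: 1 + (1.492) z = 0  =>  z = -1/(1.492) = -0.670241,  |z| = 0.670241.
Moduli of all roots: 0.6702.
All moduli strictly greater than 1? No.
Verdict: Not stationary.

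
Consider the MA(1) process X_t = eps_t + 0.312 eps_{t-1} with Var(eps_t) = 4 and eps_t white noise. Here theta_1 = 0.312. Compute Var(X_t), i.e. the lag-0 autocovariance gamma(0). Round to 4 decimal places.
\gamma(0) = 4.3894

For an MA(q) process X_t = eps_t + sum_i theta_i eps_{t-i} with
Var(eps_t) = sigma^2, the variance is
  gamma(0) = sigma^2 * (1 + sum_i theta_i^2).
  sum_i theta_i^2 = (0.312)^2 = 0.097344.
  gamma(0) = 4 * (1 + 0.097344) = 4 * 1.097344 = 4.389376, which rounds to 4.3894.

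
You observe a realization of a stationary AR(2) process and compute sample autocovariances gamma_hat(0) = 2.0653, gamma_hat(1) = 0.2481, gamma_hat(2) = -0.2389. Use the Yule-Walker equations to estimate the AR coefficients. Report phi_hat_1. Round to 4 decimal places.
\hat\phi_{1} = 0.1360

The Yule-Walker equations for an AR(p) process read, in matrix form,
  Gamma_p phi = r_p,   with   (Gamma_p)_{ij} = gamma(|i - j|),
                       (r_p)_i = gamma(i),   i,j = 1..p.
Substitute the sample gammas (Toeplitz matrix and right-hand side of size 2):
  Gamma_p = [[2.0653, 0.2481], [0.2481, 2.0653]]
  r_p     = [0.2481, -0.2389]
Written out:
  2.0653 phi_1 + 0.2481 phi_2 = 0.2481
  0.2481 phi_1 + 2.0653 phi_2 = -0.2389
Solve by Cramer's rule:
  det = gamma(0)^2 - gamma(1)^2 = (2.0653)^2 - (0.2481)^2 = 4.26546409 - 0.06155361 = 4.20391048
  phi_hat_1 = [gamma(1) gamma(0) - gamma(1) gamma(2)] / det = [(0.2481)(2.0653) - (0.2481)(-0.2389)] / 4.20391048 = 0.57167202 / 4.20391048 = 0.136
  phi_hat_2 = [gamma(0) gamma(2) - gamma(1)^2] / det = [(2.0653)(-0.2389) - (0.2481)^2] / 4.20391048 = -0.55495378 / 4.20391048 = -0.132
So phi_hat = [0.1360, -0.1320].
Therefore phi_hat_1 = 0.1360.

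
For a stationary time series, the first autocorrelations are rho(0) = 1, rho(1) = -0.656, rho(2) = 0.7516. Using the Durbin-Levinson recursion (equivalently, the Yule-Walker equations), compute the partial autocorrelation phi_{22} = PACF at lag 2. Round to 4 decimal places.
\phi_{22} = 0.5640

The PACF at lag k is phi_{kk}, the last component of the solution
to the Yule-Walker system G_k phi = r_k where
  (G_k)_{ij} = rho(|i - j|), (r_k)_i = rho(i), i,j = 1..k.
Equivalently, Durbin-Levinson gives phi_{kk} iteratively:
  phi_{11} = rho(1)
  phi_{kk} = [rho(k) - sum_{j=1..k-1} phi_{k-1,j} rho(k-j)]
            / [1 - sum_{j=1..k-1} phi_{k-1,j} rho(j)],
  phi_{k,j} = phi_{k-1,j} - phi_{kk} phi_{k-1,k-j},  j = 1..k-1.
Step k = 1:
  phi_11 = rho(1) = -0.656.
Step k = 2:
  phi_22 = [rho(2) - phi_11 rho(1)] / [1 - phi_11 rho(1)] = [0.7516 - (-0.656)(-0.656)] / [1 - (-0.656)(-0.656)]
         = 0.321264 / 0.569664 = 0.564.
Therefore phi_{22} = 0.5640.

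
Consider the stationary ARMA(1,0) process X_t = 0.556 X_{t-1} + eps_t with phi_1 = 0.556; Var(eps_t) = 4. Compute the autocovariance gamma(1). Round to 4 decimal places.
\gamma(1) = 3.2192

Multiply the model equation by X_{t-k} and take expectations. With theta_0 = psi_0 = 1 and psi_j the MA(infinity) weights, this gives
  gamma(k) - sum_i phi_i gamma(k-i) = c_k,
  c_k = sigma^2 * sum_{j=k..q} theta_j psi_{j-k}   (c_k = 0 for k > q),
using gamma(-m) = gamma(m).
Pure AR (q = 0): c_0 = sigma^2 = 4, c_k = 0 for k >= 1.
Equations for k = 0 and k = 1 (AR order 1):
  gamma(0) = phi_1 gamma(1) + c_0
  gamma(1) = phi_1 gamma(0) + c_1
Substituting the second into the first: gamma(0) (1 - phi_1^2) = c_0 + phi_1 c_1, so
  gamma(0) = c_0 / (1 - phi_1^2) = 4 / (1 - (0.556)^2) = 4 / 0.690864 = 5.789852.
  gamma(1) = phi_1 gamma(0) = (0.556)(5.789852) = 3.219157.
Therefore gamma(1) = 3.2192 (to 4 decimal places).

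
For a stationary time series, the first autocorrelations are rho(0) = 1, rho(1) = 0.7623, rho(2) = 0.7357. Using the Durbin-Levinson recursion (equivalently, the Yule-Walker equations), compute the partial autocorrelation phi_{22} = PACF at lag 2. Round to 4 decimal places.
\phi_{22} = 0.3691

The PACF at lag k is phi_{kk}, the last component of the solution
to the Yule-Walker system G_k phi = r_k where
  (G_k)_{ij} = rho(|i - j|), (r_k)_i = rho(i), i,j = 1..k.
Equivalently, Durbin-Levinson gives phi_{kk} iteratively:
  phi_{11} = rho(1)
  phi_{kk} = [rho(k) - sum_{j=1..k-1} phi_{k-1,j} rho(k-j)]
            / [1 - sum_{j=1..k-1} phi_{k-1,j} rho(j)],
  phi_{k,j} = phi_{k-1,j} - phi_{kk} phi_{k-1,k-j},  j = 1..k-1.
Step k = 1:
  phi_11 = rho(1) = 0.7623.
Step k = 2:
  phi_22 = [rho(2) - phi_11 rho(1)] / [1 - phi_11 rho(1)] = [0.7357 - (0.7623)(0.7623)] / [1 - (0.7623)(0.7623)]
         = 0.15459871 / 0.41889871 = 0.3691.
Therefore phi_{22} = 0.3691.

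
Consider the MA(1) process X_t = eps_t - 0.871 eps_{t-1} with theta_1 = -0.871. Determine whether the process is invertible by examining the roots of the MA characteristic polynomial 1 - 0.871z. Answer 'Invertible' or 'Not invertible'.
\text{Invertible}

The MA(q) characteristic polynomial is P(z) = 1 - 0.871z.
Invertibility requires all roots to lie outside the unit circle, i.e. |z| > 1 for every root.
This is linear in z: 1 + (-0.871) z = 0  =>  z = -1/(-0.871) = 1.148106,  |z| = 1.148106.
Moduli of all roots: 1.1481.
All moduli strictly greater than 1? Yes.
Verdict: Invertible.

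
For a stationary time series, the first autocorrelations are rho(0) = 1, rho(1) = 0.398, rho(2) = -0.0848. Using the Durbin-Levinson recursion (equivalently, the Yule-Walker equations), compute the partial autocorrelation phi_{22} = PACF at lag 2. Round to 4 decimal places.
\phi_{22} = -0.2890

The PACF at lag k is phi_{kk}, the last component of the solution
to the Yule-Walker system G_k phi = r_k where
  (G_k)_{ij} = rho(|i - j|), (r_k)_i = rho(i), i,j = 1..k.
Equivalently, Durbin-Levinson gives phi_{kk} iteratively:
  phi_{11} = rho(1)
  phi_{kk} = [rho(k) - sum_{j=1..k-1} phi_{k-1,j} rho(k-j)]
            / [1 - sum_{j=1..k-1} phi_{k-1,j} rho(j)],
  phi_{k,j} = phi_{k-1,j} - phi_{kk} phi_{k-1,k-j},  j = 1..k-1.
Step k = 1:
  phi_11 = rho(1) = 0.398.
Step k = 2:
  phi_22 = [rho(2) - phi_11 rho(1)] / [1 - phi_11 rho(1)] = [-0.0848 - (0.398)(0.398)] / [1 - (0.398)(0.398)]
         = -0.243204 / 0.841596 = -0.289.
Therefore phi_{22} = -0.2890.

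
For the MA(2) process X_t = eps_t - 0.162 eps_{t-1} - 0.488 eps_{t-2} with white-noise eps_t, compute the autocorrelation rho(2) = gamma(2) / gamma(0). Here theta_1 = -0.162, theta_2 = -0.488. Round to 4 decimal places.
\rho(2) = -0.3860

For an MA(q) process with theta_0 = 1, the autocovariance is
  gamma(k) = sigma^2 * sum_{i=0..q-k} theta_i * theta_{i+k},
and rho(k) = gamma(k) / gamma(0). Sigma^2 cancels.
  numerator   = (1)*(-0.488) = -0.488.
  denominator = (1)^2 + (-0.162)^2 + (-0.488)^2 = 1.264388.
  rho(2) = -0.488 / 1.264388 = -0.3860.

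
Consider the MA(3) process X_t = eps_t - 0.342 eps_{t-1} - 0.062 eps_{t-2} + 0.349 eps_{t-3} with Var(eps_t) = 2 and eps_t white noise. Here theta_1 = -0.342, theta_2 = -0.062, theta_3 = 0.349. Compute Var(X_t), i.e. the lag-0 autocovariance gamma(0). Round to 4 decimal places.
\gamma(0) = 2.4852

For an MA(q) process X_t = eps_t + sum_i theta_i eps_{t-i} with
Var(eps_t) = sigma^2, the variance is
  gamma(0) = sigma^2 * (1 + sum_i theta_i^2).
  sum_i theta_i^2 = (-0.342)^2 + (-0.062)^2 + (0.349)^2 = 0.116964 + 0.003844 + 0.121801 = 0.242609.
  gamma(0) = 2 * (1 + 0.242609) = 2 * 1.242609 = 2.485218, which rounds to 2.4852.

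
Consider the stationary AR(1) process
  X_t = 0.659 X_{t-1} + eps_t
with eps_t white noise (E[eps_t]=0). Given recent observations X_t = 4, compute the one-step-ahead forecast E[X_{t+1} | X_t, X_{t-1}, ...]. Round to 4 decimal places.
E[X_{t+1} \mid \mathcal F_t] = 2.6360

For an AR(p) model X_t = c + sum_i phi_i X_{t-i} + eps_t, the
one-step-ahead conditional mean is
  E[X_{t+1} | X_t, ...] = c + sum_i phi_i X_{t+1-i}.
Substitute known values:
  E[X_{t+1} | ...] = (0.659) * (4)
                   = 2.6360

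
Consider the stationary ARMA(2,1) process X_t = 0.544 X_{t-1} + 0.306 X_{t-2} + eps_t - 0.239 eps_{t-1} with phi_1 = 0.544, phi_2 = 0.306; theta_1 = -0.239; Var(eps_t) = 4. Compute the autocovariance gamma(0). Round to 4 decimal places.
\gamma(0) = 7.8113

Multiply the model equation by X_{t-k} and take expectations. With theta_0 = psi_0 = 1 and psi_j the MA(infinity) weights, this gives
  gamma(k) - sum_i phi_i gamma(k-i) = c_k,
  c_k = sigma^2 * sum_{j=k..q} theta_j psi_{j-k}   (c_k = 0 for k > q),
using gamma(-m) = gamma(m).
psi-weights needed (psi_j = theta_j + sum_i phi_i psi_{j-i}):
  psi_1 = theta_1 + phi_1 = -0.239 + (0.544) = 0.305
Right-hand sides:
  c_0 = sigma^2 (1 + theta_1 psi_1) = 4 * (1 + (-0.239)(0.305)) = 4 * 0.927105 = 3.70842
  c_1 = sigma^2 theta_1 = 4 * (-0.239) = -0.956
  c_2 = 0
Equations for k = 0, 1, 2 (AR order 2, c_2 = 0):
  (E0) gamma(0) = phi_1 gamma(1) + phi_2 gamma(2) + c_0
  (E1) gamma(1) = phi_1 gamma(0) + phi_2 gamma(1) + c_1
  (E2) gamma(2) = phi_1 gamma(1) + phi_2 gamma(0)
From (E1): gamma(1) = A gamma(0) + B with
  A = phi_1 / (1 - phi_2) = 0.544 / 0.694 = 0.783862,   B = c_1 / (1 - phi_2) = -0.956 / 0.694 = -1.377522.
Insert (E2) into (E0): gamma(0) (1 - phi_2^2) = phi_1 (1 + phi_2) gamma(1) + c_0.
  phi_1 (1 + phi_2) = (0.544)(1.306) = 0.710464,   1 - phi_2^2 = 0.906364.
Replace gamma(1) by A gamma(0) + B and collect gamma(0):
  gamma(0) [0.906364 - (0.710464)(0.783862)] = (0.710464)(-1.377522) + 3.70842
  gamma(0) * 0.349459 = 2.72974
  gamma(0) = 2.72974 / 0.349459 = 7.811344.
Therefore gamma(0) = 7.8113 (to 4 decimal places).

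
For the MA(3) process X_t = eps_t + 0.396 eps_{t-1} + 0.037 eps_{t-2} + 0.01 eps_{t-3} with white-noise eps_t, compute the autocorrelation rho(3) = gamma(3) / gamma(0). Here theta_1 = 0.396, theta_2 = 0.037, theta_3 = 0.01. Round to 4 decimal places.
\rho(3) = 0.0086

For an MA(q) process with theta_0 = 1, the autocovariance is
  gamma(k) = sigma^2 * sum_{i=0..q-k} theta_i * theta_{i+k},
and rho(k) = gamma(k) / gamma(0). Sigma^2 cancels.
  numerator   = (1)*(0.01) = 0.01.
  denominator = (1)^2 + (0.396)^2 + (0.037)^2 + (0.01)^2 = 1.158285.
  rho(3) = 0.01 / 1.158285 = 0.0086.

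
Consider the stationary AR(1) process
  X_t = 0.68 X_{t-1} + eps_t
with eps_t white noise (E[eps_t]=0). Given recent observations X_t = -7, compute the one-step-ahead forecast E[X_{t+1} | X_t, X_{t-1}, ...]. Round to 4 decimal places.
E[X_{t+1} \mid \mathcal F_t] = -4.7600

For an AR(p) model X_t = c + sum_i phi_i X_{t-i} + eps_t, the
one-step-ahead conditional mean is
  E[X_{t+1} | X_t, ...] = c + sum_i phi_i X_{t+1-i}.
Substitute known values:
  E[X_{t+1} | ...] = (0.68) * (-7)
                   = -4.7600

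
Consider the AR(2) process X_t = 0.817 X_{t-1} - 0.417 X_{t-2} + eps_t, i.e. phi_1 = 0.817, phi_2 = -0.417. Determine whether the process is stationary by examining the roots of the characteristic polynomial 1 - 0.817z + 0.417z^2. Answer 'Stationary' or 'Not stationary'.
\text{Stationary}

The AR(p) characteristic polynomial is P(z) = 1 - 0.817z + 0.417z^2.
Stationarity requires all roots to lie outside the unit circle, i.e. |z| > 1 for every root.
Set 1 + (-0.817) z + (0.417) z^2 = 0, i.e. a z^2 + b z + c = 0 with a = 0.417, b = -0.817, c = 1.
Discriminant D = b^2 - 4ac = (-0.817)^2 - 4*(0.417)*1 = 0.667489 - (1.668) = -1.000511.
D < 0, so the roots are the complex-conjugate pair z = (-b +/- i sqrt(-D)) / (2a) = 0.9796 +/- 1.1993i.
For a conjugate pair |z|^2 = z * conj(z) = (product of roots) = c/a = 1/(0.417) = 2.398082, so |z| = sqrt(2.398082) = 1.5486 for both roots.
Moduli of all roots: 1.5486, 1.5486.
All moduli strictly greater than 1? Yes.
Verdict: Stationary.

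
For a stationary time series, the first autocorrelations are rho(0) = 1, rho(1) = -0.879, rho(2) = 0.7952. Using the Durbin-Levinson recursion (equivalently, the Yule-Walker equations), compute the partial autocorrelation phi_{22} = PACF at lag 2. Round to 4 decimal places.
\phi_{22} = 0.0992

The PACF at lag k is phi_{kk}, the last component of the solution
to the Yule-Walker system G_k phi = r_k where
  (G_k)_{ij} = rho(|i - j|), (r_k)_i = rho(i), i,j = 1..k.
Equivalently, Durbin-Levinson gives phi_{kk} iteratively:
  phi_{11} = rho(1)
  phi_{kk} = [rho(k) - sum_{j=1..k-1} phi_{k-1,j} rho(k-j)]
            / [1 - sum_{j=1..k-1} phi_{k-1,j} rho(j)],
  phi_{k,j} = phi_{k-1,j} - phi_{kk} phi_{k-1,k-j},  j = 1..k-1.
Step k = 1:
  phi_11 = rho(1) = -0.879.
Step k = 2:
  phi_22 = [rho(2) - phi_11 rho(1)] / [1 - phi_11 rho(1)] = [0.7952 - (-0.879)(-0.879)] / [1 - (-0.879)(-0.879)]
         = 0.022559 / 0.227359 = 0.0992.
Therefore phi_{22} = 0.0992.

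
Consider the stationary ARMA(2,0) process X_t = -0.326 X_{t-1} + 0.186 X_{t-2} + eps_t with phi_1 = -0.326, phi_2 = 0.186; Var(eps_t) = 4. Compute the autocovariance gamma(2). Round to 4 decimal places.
\gamma(2) = 1.5622

Multiply the model equation by X_{t-k} and take expectations. With theta_0 = psi_0 = 1 and psi_j the MA(infinity) weights, this gives
  gamma(k) - sum_i phi_i gamma(k-i) = c_k,
  c_k = sigma^2 * sum_{j=k..q} theta_j psi_{j-k}   (c_k = 0 for k > q),
using gamma(-m) = gamma(m).
Pure AR (q = 0): c_0 = sigma^2 = 4, c_k = 0 for k >= 1.
Equations for k = 0, 1, 2 (AR order 2, c_2 = 0):
  (E0) gamma(0) = phi_1 gamma(1) + phi_2 gamma(2) + c_0
  (E1) gamma(1) = phi_1 gamma(0) + phi_2 gamma(1) + c_1
  (E2) gamma(2) = phi_1 gamma(1) + phi_2 gamma(0)
From (E1): gamma(1) = A gamma(0) + B with
  A = phi_1 / (1 - phi_2) = -0.326 / 0.814 = -0.400491,   B = c_1 / (1 - phi_2) = 0 / 0.814 = 0.
Insert (E2) into (E0): gamma(0) (1 - phi_2^2) = phi_1 (1 + phi_2) gamma(1) + c_0.
  phi_1 (1 + phi_2) = (-0.326)(1.186) = -0.386636,   1 - phi_2^2 = 0.965404.
Replace gamma(1) by A gamma(0) + B and collect gamma(0):
  gamma(0) [0.965404 - (-0.386636)(-0.400491)] = c_0 = 4
  gamma(0) * 0.81056 = 4
  gamma(0) = 4 / 0.81056 = 4.934862.
  gamma(1) = A gamma(0) = (-0.400491)(4.934862) = -1.97637.
  gamma(2) = phi_1 gamma(1) + phi_2 gamma(0) = (-0.326)(-1.97637) + (0.186)(4.934862) = 1.562181.
Therefore gamma(2) = 1.5622 (to 4 decimal places).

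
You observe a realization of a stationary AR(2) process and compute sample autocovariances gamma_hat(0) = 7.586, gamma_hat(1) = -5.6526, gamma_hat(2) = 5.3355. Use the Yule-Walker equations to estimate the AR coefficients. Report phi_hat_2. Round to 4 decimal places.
\hat\phi_{2} = 0.3330

The Yule-Walker equations for an AR(p) process read, in matrix form,
  Gamma_p phi = r_p,   with   (Gamma_p)_{ij} = gamma(|i - j|),
                       (r_p)_i = gamma(i),   i,j = 1..p.
Substitute the sample gammas (Toeplitz matrix and right-hand side of size 2):
  Gamma_p = [[7.586, -5.6526], [-5.6526, 7.586]]
  r_p     = [-5.6526, 5.3355]
Written out:
  7.586 phi_1 - 5.6526 phi_2 = -5.6526
  -5.6526 phi_1 + 7.586 phi_2 = 5.3355
Solve by Cramer's rule:
  det = gamma(0)^2 - gamma(1)^2 = (7.586)^2 - (-5.6526)^2 = 57.547396 - 31.95188676 = 25.59550924
  phi_hat_1 = [gamma(1) gamma(0) - gamma(1) gamma(2)] / det = [(-5.6526)(7.586) - (-5.6526)(5.3355)] / 25.59550924 = -12.7211763 / 25.59550924 = -0.497
  phi_hat_2 = [gamma(0) gamma(2) - gamma(1)^2] / det = [(7.586)(5.3355) - (-5.6526)^2] / 25.59550924 = 8.52321624 / 25.59550924 = 0.333
So phi_hat = [-0.4970, 0.3330].
Therefore phi_hat_2 = 0.3330.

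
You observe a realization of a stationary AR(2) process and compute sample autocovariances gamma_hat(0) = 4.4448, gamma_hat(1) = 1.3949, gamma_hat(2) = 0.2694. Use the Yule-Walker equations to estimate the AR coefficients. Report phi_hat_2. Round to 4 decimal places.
\hat\phi_{2} = -0.0420

The Yule-Walker equations for an AR(p) process read, in matrix form,
  Gamma_p phi = r_p,   with   (Gamma_p)_{ij} = gamma(|i - j|),
                       (r_p)_i = gamma(i),   i,j = 1..p.
Substitute the sample gammas (Toeplitz matrix and right-hand side of size 2):
  Gamma_p = [[4.4448, 1.3949], [1.3949, 4.4448]]
  r_p     = [1.3949, 0.2694]
Written out:
  4.4448 phi_1 + 1.3949 phi_2 = 1.3949
  1.3949 phi_1 + 4.4448 phi_2 = 0.2694
Solve by Cramer's rule:
  det = gamma(0)^2 - gamma(1)^2 = (4.4448)^2 - (1.3949)^2 = 19.75624704 - 1.94574601 = 17.81050103
  phi_hat_1 = [gamma(1) gamma(0) - gamma(1) gamma(2)] / det = [(1.3949)(4.4448) - (1.3949)(0.2694)] / 17.81050103 = 5.82426546 / 17.81050103 = 0.327
  phi_hat_2 = [gamma(0) gamma(2) - gamma(1)^2] / det = [(4.4448)(0.2694) - (1.3949)^2] / 17.81050103 = -0.74831689 / 17.81050103 = -0.042
So phi_hat = [0.3270, -0.0420].
Therefore phi_hat_2 = -0.0420.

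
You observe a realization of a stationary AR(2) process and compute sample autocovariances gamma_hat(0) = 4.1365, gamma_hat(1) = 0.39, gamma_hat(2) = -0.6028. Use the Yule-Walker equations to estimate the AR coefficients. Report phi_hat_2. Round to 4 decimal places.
\hat\phi_{2} = -0.1560

The Yule-Walker equations for an AR(p) process read, in matrix form,
  Gamma_p phi = r_p,   with   (Gamma_p)_{ij} = gamma(|i - j|),
                       (r_p)_i = gamma(i),   i,j = 1..p.
Substitute the sample gammas (Toeplitz matrix and right-hand side of size 2):
  Gamma_p = [[4.1365, 0.39], [0.39, 4.1365]]
  r_p     = [0.39, -0.6028]
Written out:
  4.1365 phi_1 + 0.39 phi_2 = 0.39
  0.39 phi_1 + 4.1365 phi_2 = -0.6028
Solve by Cramer's rule:
  det = gamma(0)^2 - gamma(1)^2 = (4.1365)^2 - (0.39)^2 = 17.11063225 - 0.1521 = 16.95853225
  phi_hat_1 = [gamma(1) gamma(0) - gamma(1) gamma(2)] / det = [(0.39)(4.1365) - (0.39)(-0.6028)] / 16.95853225 = 1.848327 / 16.95853225 = 0.109
  phi_hat_2 = [gamma(0) gamma(2) - gamma(1)^2] / det = [(4.1365)(-0.6028) - (0.39)^2] / 16.95853225 = -2.6455822 / 16.95853225 = -0.156
So phi_hat = [0.1090, -0.1560].
Therefore phi_hat_2 = -0.1560.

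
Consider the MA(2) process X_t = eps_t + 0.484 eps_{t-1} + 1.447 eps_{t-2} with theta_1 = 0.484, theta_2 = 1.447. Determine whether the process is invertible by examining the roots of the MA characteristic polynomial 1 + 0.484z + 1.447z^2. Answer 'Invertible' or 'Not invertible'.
\text{Not invertible}

The MA(q) characteristic polynomial is P(z) = 1 + 0.484z + 1.447z^2.
Invertibility requires all roots to lie outside the unit circle, i.e. |z| > 1 for every root.
Set 1 + (0.484) z + (1.447) z^2 = 0, i.e. a z^2 + b z + c = 0 with a = 1.447, b = 0.484, c = 1.
Discriminant D = b^2 - 4ac = (0.484)^2 - 4*(1.447)*1 = 0.234256 - (5.788) = -5.553744.
D < 0, so the roots are the complex-conjugate pair z = (-b +/- i sqrt(-D)) / (2a) = -0.1672 +/- 0.8143i.
For a conjugate pair |z|^2 = z * conj(z) = (product of roots) = c/a = 1/(1.447) = 0.691085, so |z| = sqrt(0.691085) = 0.8313 for both roots.
Moduli of all roots: 0.8313, 0.8313.
All moduli strictly greater than 1? No.
Verdict: Not invertible.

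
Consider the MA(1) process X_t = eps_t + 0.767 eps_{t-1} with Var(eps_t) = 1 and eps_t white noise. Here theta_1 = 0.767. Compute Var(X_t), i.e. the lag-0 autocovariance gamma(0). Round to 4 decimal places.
\gamma(0) = 1.5883

For an MA(q) process X_t = eps_t + sum_i theta_i eps_{t-i} with
Var(eps_t) = sigma^2, the variance is
  gamma(0) = sigma^2 * (1 + sum_i theta_i^2).
  sum_i theta_i^2 = (0.767)^2 = 0.588289.
  gamma(0) = 1 * (1 + 0.588289) = 1 * 1.588289 = 1.588289, which rounds to 1.5883.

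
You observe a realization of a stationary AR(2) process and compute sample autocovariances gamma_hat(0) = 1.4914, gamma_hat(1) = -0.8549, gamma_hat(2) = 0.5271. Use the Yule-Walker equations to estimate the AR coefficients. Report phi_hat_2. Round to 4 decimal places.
\hat\phi_{2} = 0.0370

The Yule-Walker equations for an AR(p) process read, in matrix form,
  Gamma_p phi = r_p,   with   (Gamma_p)_{ij} = gamma(|i - j|),
                       (r_p)_i = gamma(i),   i,j = 1..p.
Substitute the sample gammas (Toeplitz matrix and right-hand side of size 2):
  Gamma_p = [[1.4914, -0.8549], [-0.8549, 1.4914]]
  r_p     = [-0.8549, 0.5271]
Written out:
  1.4914 phi_1 - 0.8549 phi_2 = -0.8549
  -0.8549 phi_1 + 1.4914 phi_2 = 0.5271
Solve by Cramer's rule:
  det = gamma(0)^2 - gamma(1)^2 = (1.4914)^2 - (-0.8549)^2 = 2.22427396 - 0.73085401 = 1.49341995
  phi_hat_1 = [gamma(1) gamma(0) - gamma(1) gamma(2)] / det = [(-0.8549)(1.4914) - (-0.8549)(0.5271)] / 1.49341995 = -0.82438007 / 1.49341995 = -0.552
  phi_hat_2 = [gamma(0) gamma(2) - gamma(1)^2] / det = [(1.4914)(0.5271) - (-0.8549)^2] / 1.49341995 = 0.05526293 / 1.49341995 = 0.037
So phi_hat = [-0.5520, 0.0370].
Therefore phi_hat_2 = 0.0370.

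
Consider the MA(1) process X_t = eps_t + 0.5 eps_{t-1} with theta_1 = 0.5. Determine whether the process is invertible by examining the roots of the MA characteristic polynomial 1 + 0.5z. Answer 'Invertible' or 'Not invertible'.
\text{Invertible}

The MA(q) characteristic polynomial is P(z) = 1 + 0.5z.
Invertibility requires all roots to lie outside the unit circle, i.e. |z| > 1 for every root.
This is linear in z: 1 + (0.5) z = 0  =>  z = -1/(0.5) = -2,  |z| = 2.
Moduli of all roots: 2.0000.
All moduli strictly greater than 1? Yes.
Verdict: Invertible.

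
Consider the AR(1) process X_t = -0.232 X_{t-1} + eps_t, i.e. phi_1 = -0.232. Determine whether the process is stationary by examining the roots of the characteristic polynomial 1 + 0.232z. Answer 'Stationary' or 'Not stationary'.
\text{Stationary}

The AR(p) characteristic polynomial is P(z) = 1 + 0.232z.
Stationarity requires all roots to lie outside the unit circle, i.e. |z| > 1 for every root.
This is linear in z: 1 + (0.232) z = 0  =>  z = -1/(0.232) = -4.310345,  |z| = 4.310345.
Moduli of all roots: 4.3103.
All moduli strictly greater than 1? Yes.
Verdict: Stationary.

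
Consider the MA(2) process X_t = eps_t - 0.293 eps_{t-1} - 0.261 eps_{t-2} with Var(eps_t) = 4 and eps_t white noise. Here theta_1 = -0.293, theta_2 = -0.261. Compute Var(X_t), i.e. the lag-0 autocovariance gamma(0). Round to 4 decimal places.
\gamma(0) = 4.6159

For an MA(q) process X_t = eps_t + sum_i theta_i eps_{t-i} with
Var(eps_t) = sigma^2, the variance is
  gamma(0) = sigma^2 * (1 + sum_i theta_i^2).
  sum_i theta_i^2 = (-0.293)^2 + (-0.261)^2 = 0.085849 + 0.068121 = 0.15397.
  gamma(0) = 4 * (1 + 0.15397) = 4 * 1.15397 = 4.61588, which rounds to 4.6159.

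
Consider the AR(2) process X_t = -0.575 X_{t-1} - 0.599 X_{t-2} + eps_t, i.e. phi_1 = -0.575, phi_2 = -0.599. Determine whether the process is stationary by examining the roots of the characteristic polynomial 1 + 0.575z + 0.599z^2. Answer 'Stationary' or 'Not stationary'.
\text{Stationary}

The AR(p) characteristic polynomial is P(z) = 1 + 0.575z + 0.599z^2.
Stationarity requires all roots to lie outside the unit circle, i.e. |z| > 1 for every root.
Set 1 + (0.575) z + (0.599) z^2 = 0, i.e. a z^2 + b z + c = 0 with a = 0.599, b = 0.575, c = 1.
Discriminant D = b^2 - 4ac = (0.575)^2 - 4*(0.599)*1 = 0.330625 - (2.396) = -2.065375.
D < 0, so the roots are the complex-conjugate pair z = (-b +/- i sqrt(-D)) / (2a) = -0.48 +/- 1.1996i.
For a conjugate pair |z|^2 = z * conj(z) = (product of roots) = c/a = 1/(0.599) = 1.669449, so |z| = sqrt(1.669449) = 1.2921 for both roots.
Moduli of all roots: 1.2921, 1.2921.
All moduli strictly greater than 1? Yes.
Verdict: Stationary.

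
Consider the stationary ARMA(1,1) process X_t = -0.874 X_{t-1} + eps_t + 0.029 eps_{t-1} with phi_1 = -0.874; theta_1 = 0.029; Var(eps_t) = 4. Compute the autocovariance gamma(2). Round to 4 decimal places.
\gamma(2) = 12.1938

Multiply the model equation by X_{t-k} and take expectations. With theta_0 = psi_0 = 1 and psi_j the MA(infinity) weights, this gives
  gamma(k) - sum_i phi_i gamma(k-i) = c_k,
  c_k = sigma^2 * sum_{j=k..q} theta_j psi_{j-k}   (c_k = 0 for k > q),
using gamma(-m) = gamma(m).
psi-weights needed (psi_j = theta_j + sum_i phi_i psi_{j-i}):
  psi_1 = theta_1 + phi_1 = 0.029 + (-0.874) = -0.845
Right-hand sides:
  c_0 = sigma^2 (1 + theta_1 psi_1) = 4 * (1 + (0.029)(-0.845)) = 4 * 0.975495 = 3.90198
  c_1 = sigma^2 theta_1 = 4 * (0.029) = 0.116
  c_2 = 0
Equations for k = 0 and k = 1 (AR order 1):
  gamma(0) = phi_1 gamma(1) + c_0
  gamma(1) = phi_1 gamma(0) + c_1
Substituting the second into the first: gamma(0) (1 - phi_1^2) = c_0 + phi_1 c_1, so
  gamma(0) = (c_0 + phi_1 c_1) / (1 - phi_1^2) = (3.90198 + (-0.874)(0.116)) / (1 - (-0.874)^2) = 3.800596 / 0.236124 = 16.095763.
  gamma(1) = phi_1 gamma(0) + c_1 = (-0.874)(16.095763) + (0.116) = -13.951697.
For k = 2 (> q): gamma(2) = phi_1 gamma(1) = (-0.874)(-13.951697) = 12.193783.
Therefore gamma(2) = 12.1938 (to 4 decimal places).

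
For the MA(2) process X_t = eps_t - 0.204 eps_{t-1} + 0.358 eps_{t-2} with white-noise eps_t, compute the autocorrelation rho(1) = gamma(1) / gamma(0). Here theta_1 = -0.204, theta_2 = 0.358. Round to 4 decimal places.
\rho(1) = -0.2368

For an MA(q) process with theta_0 = 1, the autocovariance is
  gamma(k) = sigma^2 * sum_{i=0..q-k} theta_i * theta_{i+k},
and rho(k) = gamma(k) / gamma(0). Sigma^2 cancels.
  numerator   = (1)*(-0.204) + (-0.204)*(0.358) = -0.277032.
  denominator = (1)^2 + (-0.204)^2 + (0.358)^2 = 1.16978.
  rho(1) = -0.277032 / 1.16978 = -0.2368.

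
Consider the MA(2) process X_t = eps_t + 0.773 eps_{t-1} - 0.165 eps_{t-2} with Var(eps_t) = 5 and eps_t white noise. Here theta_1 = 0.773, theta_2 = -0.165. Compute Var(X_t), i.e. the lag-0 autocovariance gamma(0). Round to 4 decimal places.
\gamma(0) = 8.1238

For an MA(q) process X_t = eps_t + sum_i theta_i eps_{t-i} with
Var(eps_t) = sigma^2, the variance is
  gamma(0) = sigma^2 * (1 + sum_i theta_i^2).
  sum_i theta_i^2 = (0.773)^2 + (-0.165)^2 = 0.597529 + 0.027225 = 0.624754.
  gamma(0) = 5 * (1 + 0.624754) = 5 * 1.624754 = 8.12377, which rounds to 8.1238.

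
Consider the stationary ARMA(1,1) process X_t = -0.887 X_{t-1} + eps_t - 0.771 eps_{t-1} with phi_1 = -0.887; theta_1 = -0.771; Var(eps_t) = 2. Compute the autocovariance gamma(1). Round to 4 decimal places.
\gamma(1) = -26.1863

Multiply the model equation by X_{t-k} and take expectations. With theta_0 = psi_0 = 1 and psi_j the MA(infinity) weights, this gives
  gamma(k) - sum_i phi_i gamma(k-i) = c_k,
  c_k = sigma^2 * sum_{j=k..q} theta_j psi_{j-k}   (c_k = 0 for k > q),
using gamma(-m) = gamma(m).
psi-weights needed (psi_j = theta_j + sum_i phi_i psi_{j-i}):
  psi_1 = theta_1 + phi_1 = -0.771 + (-0.887) = -1.658
Right-hand sides:
  c_0 = sigma^2 (1 + theta_1 psi_1) = 2 * (1 + (-0.771)(-1.658)) = 2 * 2.278318 = 4.556636
  c_1 = sigma^2 theta_1 = 2 * (-0.771) = -1.542
  c_2 = 0
Equations for k = 0 and k = 1 (AR order 1):
  gamma(0) = phi_1 gamma(1) + c_0
  gamma(1) = phi_1 gamma(0) + c_1
Substituting the second into the first: gamma(0) (1 - phi_1^2) = c_0 + phi_1 c_1, so
  gamma(0) = (c_0 + phi_1 c_1) / (1 - phi_1^2) = (4.556636 + (-0.887)(-1.542)) / (1 - (-0.887)^2) = 5.92439 / 0.213231 = 27.783906.
  gamma(1) = phi_1 gamma(0) + c_1 = (-0.887)(27.783906) + (-1.542) = -26.186324.
Therefore gamma(1) = -26.1863 (to 4 decimal places).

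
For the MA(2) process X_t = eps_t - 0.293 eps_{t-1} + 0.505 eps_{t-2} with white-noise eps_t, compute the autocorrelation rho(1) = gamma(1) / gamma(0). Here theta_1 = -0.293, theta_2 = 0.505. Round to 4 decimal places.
\rho(1) = -0.3289

For an MA(q) process with theta_0 = 1, the autocovariance is
  gamma(k) = sigma^2 * sum_{i=0..q-k} theta_i * theta_{i+k},
and rho(k) = gamma(k) / gamma(0). Sigma^2 cancels.
  numerator   = (1)*(-0.293) + (-0.293)*(0.505) = -0.440965.
  denominator = (1)^2 + (-0.293)^2 + (0.505)^2 = 1.340874.
  rho(1) = -0.440965 / 1.340874 = -0.3289.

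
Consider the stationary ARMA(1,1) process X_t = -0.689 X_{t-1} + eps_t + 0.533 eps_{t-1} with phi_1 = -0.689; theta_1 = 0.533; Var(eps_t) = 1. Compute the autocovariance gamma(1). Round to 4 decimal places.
\gamma(1) = -0.1879

Multiply the model equation by X_{t-k} and take expectations. With theta_0 = psi_0 = 1 and psi_j the MA(infinity) weights, this gives
  gamma(k) - sum_i phi_i gamma(k-i) = c_k,
  c_k = sigma^2 * sum_{j=k..q} theta_j psi_{j-k}   (c_k = 0 for k > q),
using gamma(-m) = gamma(m).
psi-weights needed (psi_j = theta_j + sum_i phi_i psi_{j-i}):
  psi_1 = theta_1 + phi_1 = 0.533 + (-0.689) = -0.156
Right-hand sides:
  c_0 = sigma^2 (1 + theta_1 psi_1) = 1 * (1 + (0.533)(-0.156)) = 1 * 0.916852 = 0.916852
  c_1 = sigma^2 theta_1 = 1 * (0.533) = 0.533
  c_2 = 0
Equations for k = 0 and k = 1 (AR order 1):
  gamma(0) = phi_1 gamma(1) + c_0
  gamma(1) = phi_1 gamma(0) + c_1
Substituting the second into the first: gamma(0) (1 - phi_1^2) = c_0 + phi_1 c_1, so
  gamma(0) = (c_0 + phi_1 c_1) / (1 - phi_1^2) = (0.916852 + (-0.689)(0.533)) / (1 - (-0.689)^2) = 0.549615 / 0.525279 = 1.04633.
  gamma(1) = phi_1 gamma(0) + c_1 = (-0.689)(1.04633) + (0.533) = -0.187921.
Therefore gamma(1) = -0.1879 (to 4 decimal places).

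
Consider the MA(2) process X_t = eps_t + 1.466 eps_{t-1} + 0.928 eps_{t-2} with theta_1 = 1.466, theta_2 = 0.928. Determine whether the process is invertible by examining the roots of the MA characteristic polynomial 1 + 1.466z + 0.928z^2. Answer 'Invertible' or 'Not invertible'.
\text{Invertible}

The MA(q) characteristic polynomial is P(z) = 1 + 1.466z + 0.928z^2.
Invertibility requires all roots to lie outside the unit circle, i.e. |z| > 1 for every root.
Set 1 + (1.466) z + (0.928) z^2 = 0, i.e. a z^2 + b z + c = 0 with a = 0.928, b = 1.466, c = 1.
Discriminant D = b^2 - 4ac = (1.466)^2 - 4*(0.928)*1 = 2.149156 - (3.712) = -1.562844.
D < 0, so the roots are the complex-conjugate pair z = (-b +/- i sqrt(-D)) / (2a) = -0.7899 +/- 0.6736i.
For a conjugate pair |z|^2 = z * conj(z) = (product of roots) = c/a = 1/(0.928) = 1.077586, so |z| = sqrt(1.077586) = 1.0381 for both roots.
Moduli of all roots: 1.0381, 1.0381.
All moduli strictly greater than 1? Yes.
Verdict: Invertible.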